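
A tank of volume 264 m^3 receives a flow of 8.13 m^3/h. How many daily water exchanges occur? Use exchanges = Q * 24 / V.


Daily flow volume = 8.13 m^3/h * 24 h = 195.12 m^3/day
Exchanges = daily flow / tank volume = 195.12 / 264 = 0.739091 exchanges/day

0.739091 exchanges/day


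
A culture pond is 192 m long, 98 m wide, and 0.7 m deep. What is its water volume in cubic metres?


Base area = L * W = 192 * 98 = 18816 m^2
Volume = area * depth = 18816 * 0.7 = 13171.2 m^3

13171.2 m^3


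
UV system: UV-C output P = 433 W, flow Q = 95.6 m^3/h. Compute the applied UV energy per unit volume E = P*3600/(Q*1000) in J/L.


Energy delivered per hour = 433 W * 3600 s = 1558800 J/h
Volume treated per hour = 95.6 m^3/h * 1000 = 95600 L/h
dose = 1558800 / 95600 = 16.3054 J/L

16.3054 J/L


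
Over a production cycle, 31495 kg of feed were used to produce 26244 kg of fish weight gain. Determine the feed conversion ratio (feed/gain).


FCR = feed consumed / weight gained
FCR = 31495 kg / 26244 kg = 1.20008

1.20008


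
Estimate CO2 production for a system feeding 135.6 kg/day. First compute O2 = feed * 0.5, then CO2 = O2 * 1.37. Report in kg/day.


O2 = 135.6 * 0.5 = 67.8
CO2 = 67.8 * 1.37 = 92.886

92.886 kg/day


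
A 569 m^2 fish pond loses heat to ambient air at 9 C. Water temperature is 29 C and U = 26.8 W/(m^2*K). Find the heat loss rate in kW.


Temperature difference dT = 29 - 9 = 20 K
Heat loss (W) = U * A * dT = 26.8 * 569 * 20 = 304984 W
Convert to kW: 304984 / 1000 = 304.984 kW

304.984 kW


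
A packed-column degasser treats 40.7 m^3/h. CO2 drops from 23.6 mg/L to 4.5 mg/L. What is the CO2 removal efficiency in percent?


CO2_out / CO2_in = 4.5 / 23.6 = 0.19067797
Fraction remaining = 0.19067797
efficiency = (1 - 0.19067797) * 100 = 80.9322 %

80.9322 %


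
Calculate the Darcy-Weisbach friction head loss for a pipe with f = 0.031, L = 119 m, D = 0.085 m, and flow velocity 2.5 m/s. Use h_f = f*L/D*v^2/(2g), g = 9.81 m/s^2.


v^2 = 2.5^2 = 6.25 m^2/s^2
L/D = 119/0.085 = 1400
h_f = f*(L/D)*v^2/(2g) = 0.031 * 1400 * 6.25 / 19.62 = 13.8252 m

13.8252 m


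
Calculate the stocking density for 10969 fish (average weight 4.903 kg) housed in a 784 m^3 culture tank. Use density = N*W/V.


Total biomass = 10969 fish * 4.903 kg = 53781.007 kg
Density = total biomass / volume = 53781.007 / 784 = 68.5982 kg/m^3

68.5982 kg/m^3


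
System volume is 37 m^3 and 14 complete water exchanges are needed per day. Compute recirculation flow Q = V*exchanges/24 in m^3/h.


Daily recirculation volume = 37 m^3 * 14 = 518 m^3/day
Flow rate Q = daily volume / 24 h = 518 / 24 = 21.5833 m^3/h

21.5833 m^3/h


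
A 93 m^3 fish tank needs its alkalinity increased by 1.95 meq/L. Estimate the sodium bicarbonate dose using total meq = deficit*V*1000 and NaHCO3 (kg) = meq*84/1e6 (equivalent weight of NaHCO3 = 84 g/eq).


Tank volume in L = 93 m^3 * 1000 = 93000 L
Total meq required = 1.95 meq/L * 93000 L = 181350 meq
NaHCO3 mass = 181350 meq * 84 mg/meq / 1e6 = 15.2334 kg

15.2334 kg


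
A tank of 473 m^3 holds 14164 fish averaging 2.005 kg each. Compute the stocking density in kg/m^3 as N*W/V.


Total biomass = 14164 fish * 2.005 kg = 28398.82 kg
Density = total biomass / volume = 28398.82 / 473 = 60.0398 kg/m^3

60.0398 kg/m^3


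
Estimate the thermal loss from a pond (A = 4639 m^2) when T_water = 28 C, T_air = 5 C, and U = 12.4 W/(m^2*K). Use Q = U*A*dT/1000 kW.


Temperature difference dT = 28 - 5 = 23 K
Heat loss (W) = U * A * dT = 12.4 * 4639 * 23 = 1323042.8 W
Convert to kW: 1323042.8 / 1000 = 1323.0428 kW

1323.0428 kW


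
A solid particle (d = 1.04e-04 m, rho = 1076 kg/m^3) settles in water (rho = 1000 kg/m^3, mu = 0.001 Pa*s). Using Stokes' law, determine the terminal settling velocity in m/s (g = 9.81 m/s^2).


Density difference: rho_p - rho_f = 1076 - 1000 = 76 kg/m^3
d^2 = (1.04e-04)^2 = 1.0816e-08 m^2
Numerator = (rho_p - rho_f) * g * d^2 = 76 * 9.81 * 1.0816e-08 = 8.063977e-06
Denominator = 18 * mu = 18 * 0.001 = 0.018
v_s = 8.063977e-06 / 0.018 = 4.47999e-04 m/s
Check: Re = rho_f * v_s * d / mu = 1000 * 4.47999e-04 * 1.04e-04 / 0.001 = 0.0466 < 1, so Stokes' law applies.

4.47999e-04 m/s


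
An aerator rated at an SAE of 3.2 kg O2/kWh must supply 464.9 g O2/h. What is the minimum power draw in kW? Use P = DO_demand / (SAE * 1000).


SAE in g O2/kWh = 3.2 * 1000 = 3200 g/kWh
P = DO_demand / SAE_g = 464.9 / 3200 = 0.145281 kW

0.145281 kW


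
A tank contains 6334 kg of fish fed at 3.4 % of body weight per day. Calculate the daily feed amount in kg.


Feeding rate fraction = 3.4% / 100 = 0.034
Daily feed = 6334 kg * 0.034 = 215.356 kg/day

215.356 kg/day


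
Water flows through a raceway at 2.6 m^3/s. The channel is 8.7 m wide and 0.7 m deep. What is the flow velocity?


Cross-sectional area = W * d = 8.7 * 0.7 = 6.09 m^2
Velocity = Q / A = 2.6 / 6.09 = 0.426929 m/s

0.426929 m/s


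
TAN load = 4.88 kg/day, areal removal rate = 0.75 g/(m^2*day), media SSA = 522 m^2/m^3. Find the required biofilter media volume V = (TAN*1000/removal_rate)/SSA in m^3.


A = 4.88*1000 / 0.75 = 6506.6667 m^2
V = 6506.6667 / 522 = 12.4649

12.4649 m^3


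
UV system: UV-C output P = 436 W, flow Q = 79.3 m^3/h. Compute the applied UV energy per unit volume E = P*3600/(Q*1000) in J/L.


Energy delivered per hour = 436 W * 3600 s = 1569600 J/h
Volume treated per hour = 79.3 m^3/h * 1000 = 79300 L/h
dose = 1569600 / 79300 = 19.7932 J/L

19.7932 J/L


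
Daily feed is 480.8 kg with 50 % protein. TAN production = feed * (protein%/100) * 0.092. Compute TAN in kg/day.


Protein in feed = 480.8 * 50/100 = 240.4 kg/day
TAN = protein * 0.092 = 240.4 * 0.092 = 22.1168 kg/day

22.1168 kg/day


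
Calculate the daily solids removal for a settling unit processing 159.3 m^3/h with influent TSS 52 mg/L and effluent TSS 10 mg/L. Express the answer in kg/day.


Concentration drop: TSS_in - TSS_out = 52 - 10 = 42 mg/L
Hourly solids removed = Q * dTSS = 159.3 m^3/h * 42 mg/L = 6690.6 g/h  (m^3/h * mg/L = g/h)
Daily solids removed = 6690.6 * 24 = 160574.4 g/day
Convert g to kg: 160574.4 / 1000 = 160.5744 kg/day

160.5744 kg/day


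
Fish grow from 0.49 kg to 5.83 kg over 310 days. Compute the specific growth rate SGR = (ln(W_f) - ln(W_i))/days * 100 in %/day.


ln(W_f) = ln(5.83) = 1.763017
ln(W_i) = ln(0.49) = -0.71334989
ln(W_f) - ln(W_i) = 1.763017 - -0.71334989 = 2.4763669
SGR = 2.4763669 / 310 * 100 = 0.798828 %/day

0.798828 %/day


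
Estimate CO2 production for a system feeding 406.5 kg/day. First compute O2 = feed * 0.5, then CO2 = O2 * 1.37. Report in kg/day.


O2 = 406.5 * 0.5 = 203.25
CO2 = 203.25 * 1.37 = 278.4525

278.4525 kg/day


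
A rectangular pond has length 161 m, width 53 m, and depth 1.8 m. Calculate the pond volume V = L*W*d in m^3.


Base area = L * W = 161 * 53 = 8533 m^2
Volume = area * depth = 8533 * 1.8 = 15359.4 m^3

15359.4 m^3


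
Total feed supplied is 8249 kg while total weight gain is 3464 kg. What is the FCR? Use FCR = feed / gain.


FCR = feed consumed / weight gained
FCR = 8249 kg / 3464 kg = 2.38135

2.38135


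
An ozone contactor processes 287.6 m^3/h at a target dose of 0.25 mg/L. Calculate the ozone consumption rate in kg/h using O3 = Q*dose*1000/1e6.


O3 demand (mg/h) = Q * dose * 1000 = 287.6 * 0.25 * 1000 = 71900 mg/h
Convert mg to kg: 71900 / 1e6 = 0.0719 kg/h

0.0719 kg/h


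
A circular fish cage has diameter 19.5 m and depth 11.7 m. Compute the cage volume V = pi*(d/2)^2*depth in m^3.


r = d/2 = 19.5/2 = 9.75 m
Base area = pi*r^2 = pi*9.75^2 = 298.64765 m^2
Volume = 298.64765 * 11.7 = 3494.18 m^3

3494.18 m^3


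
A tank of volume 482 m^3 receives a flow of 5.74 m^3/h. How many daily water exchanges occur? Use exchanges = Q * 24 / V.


Daily flow volume = 5.74 m^3/h * 24 h = 137.76 m^3/day
Exchanges = daily flow / tank volume = 137.76 / 482 = 0.285809 exchanges/day

0.285809 exchanges/day


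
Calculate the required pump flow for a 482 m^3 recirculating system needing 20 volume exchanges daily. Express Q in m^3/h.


Daily recirculation volume = 482 m^3 * 20 = 9640 m^3/day
Flow rate Q = daily volume / 24 h = 9640 / 24 = 401.667 m^3/h

401.667 m^3/h


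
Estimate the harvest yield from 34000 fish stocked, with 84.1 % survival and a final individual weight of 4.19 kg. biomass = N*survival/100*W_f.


Survivors = 34000 * 84.1/100 = 28594 fish
Harvest biomass = survivors * W_f = 28594 * 4.19 = 119808.86 kg

119808.86 kg


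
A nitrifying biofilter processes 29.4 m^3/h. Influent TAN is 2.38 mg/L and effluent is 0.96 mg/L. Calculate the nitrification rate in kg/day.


Concentration drop: TAN_in - TAN_out = 2.38 - 0.96 = 1.42 mg/L
Hourly TAN removed = Q * dTAN = 29.4 m^3/h * 1.42 mg/L = 41.748 g/h  (m^3/h * mg/L = g/h)
Daily TAN removed = 41.748 * 24 = 1001.952 g/day
Convert to kg/day: 1001.952 / 1000 = 1.001952 kg/day

1.001952 kg/day


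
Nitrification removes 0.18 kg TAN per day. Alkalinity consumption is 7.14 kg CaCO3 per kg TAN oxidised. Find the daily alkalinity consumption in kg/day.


Alkalinity factor: 7.14 kg CaCO3 consumed per kg TAN nitrified
alk = 0.18 kg TAN * 7.14 = 1.2852 kg CaCO3/day

1.2852 kg CaCO3/day


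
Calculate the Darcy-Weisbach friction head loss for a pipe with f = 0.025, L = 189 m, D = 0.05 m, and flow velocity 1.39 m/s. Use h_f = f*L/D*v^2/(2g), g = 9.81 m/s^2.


v^2 = 1.39^2 = 1.9321 m^2/s^2
L/D = 189/0.05 = 3780
h_f = f*(L/D)*v^2/(2g) = 0.025 * 3780 * 1.9321 / 19.62 = 9.30599 m

9.30599 m


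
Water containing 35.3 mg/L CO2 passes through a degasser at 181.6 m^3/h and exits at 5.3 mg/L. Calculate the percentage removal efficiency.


CO2_out / CO2_in = 5.3 / 35.3 = 0.15014164
Fraction remaining = 0.15014164
efficiency = (1 - 0.15014164) * 100 = 84.9858 %

84.9858 %


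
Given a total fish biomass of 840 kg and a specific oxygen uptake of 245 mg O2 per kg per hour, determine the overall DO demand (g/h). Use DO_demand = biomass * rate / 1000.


Total O2 consumption (mg/h) = 840 kg * 245 mg/(kg*h) = 205800 mg/h
Convert to g/h: 205800 / 1000 = 205.8 g/h

205.8 g/h


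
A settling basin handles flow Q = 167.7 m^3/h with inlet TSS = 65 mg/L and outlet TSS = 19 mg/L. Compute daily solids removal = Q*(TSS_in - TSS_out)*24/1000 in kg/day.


Concentration drop: TSS_in - TSS_out = 65 - 19 = 46 mg/L
Hourly solids removed = Q * dTSS = 167.7 m^3/h * 46 mg/L = 7714.2 g/h  (m^3/h * mg/L = g/h)
Daily solids removed = 7714.2 * 24 = 185140.8 g/day
Convert g to kg: 185140.8 / 1000 = 185.1408 kg/day

185.1408 kg/day


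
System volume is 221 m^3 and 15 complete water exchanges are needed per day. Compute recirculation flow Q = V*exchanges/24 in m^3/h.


Daily recirculation volume = 221 m^3 * 15 = 3315 m^3/day
Flow rate Q = daily volume / 24 h = 3315 / 24 = 138.125 m^3/h

138.125 m^3/h


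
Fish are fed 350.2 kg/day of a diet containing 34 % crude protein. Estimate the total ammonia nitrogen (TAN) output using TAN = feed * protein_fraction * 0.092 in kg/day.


Protein in feed = 350.2 * 34/100 = 119.068 kg/day
TAN = protein * 0.092 = 119.068 * 0.092 = 10.954256 kg/day

10.954256 kg/day


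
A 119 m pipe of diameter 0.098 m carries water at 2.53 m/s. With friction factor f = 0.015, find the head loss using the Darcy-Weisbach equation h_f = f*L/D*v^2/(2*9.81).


v^2 = 2.53^2 = 6.4009 m^2/s^2
L/D = 119/0.098 = 1214.2857
h_f = f*(L/D)*v^2/(2g) = 0.015 * 1214.2857 * 6.4009 / 19.62 = 5.94229 m

5.94229 m


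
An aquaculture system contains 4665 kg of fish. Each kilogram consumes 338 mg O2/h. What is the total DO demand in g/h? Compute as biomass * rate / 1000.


Total O2 consumption (mg/h) = 4665 kg * 338 mg/(kg*h) = 1576770 mg/h
Convert to g/h: 1576770 / 1000 = 1576.77 g/h

1576.77 g/h


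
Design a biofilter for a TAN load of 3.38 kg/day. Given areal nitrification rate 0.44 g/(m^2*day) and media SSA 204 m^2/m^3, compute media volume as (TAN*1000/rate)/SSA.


A = 3.38*1000 / 0.44 = 7681.8182 m^2
V = 7681.8182 / 204 = 37.656

37.656 m^3


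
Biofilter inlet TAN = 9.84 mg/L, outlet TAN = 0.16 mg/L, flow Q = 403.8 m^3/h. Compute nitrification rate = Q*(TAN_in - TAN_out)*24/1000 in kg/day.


Concentration drop: TAN_in - TAN_out = 9.84 - 0.16 = 9.68 mg/L
Hourly TAN removed = Q * dTAN = 403.8 m^3/h * 9.68 mg/L = 3908.784 g/h  (m^3/h * mg/L = g/h)
Daily TAN removed = 3908.784 * 24 = 93810.816 g/day
Convert to kg/day: 93810.816 / 1000 = 93.810816 kg/day

93.810816 kg/day


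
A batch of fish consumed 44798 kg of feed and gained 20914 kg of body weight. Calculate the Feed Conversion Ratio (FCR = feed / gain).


FCR = feed consumed / weight gained
FCR = 44798 kg / 20914 kg = 2.14201

2.14201


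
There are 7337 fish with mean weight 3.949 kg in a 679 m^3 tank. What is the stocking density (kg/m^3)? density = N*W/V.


Total biomass = 7337 fish * 3.949 kg = 28973.813 kg
Density = total biomass / volume = 28973.813 / 679 = 42.6713 kg/m^3

42.6713 kg/m^3


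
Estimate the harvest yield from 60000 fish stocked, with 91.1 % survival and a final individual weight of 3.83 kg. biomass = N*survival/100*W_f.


Survivors = 60000 * 91.1/100 = 54660 fish
Harvest biomass = survivors * W_f = 54660 * 3.83 = 209347.8 kg

209347.8 kg


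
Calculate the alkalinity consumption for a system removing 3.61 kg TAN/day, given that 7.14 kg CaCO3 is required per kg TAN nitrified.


Alkalinity factor: 7.14 kg CaCO3 consumed per kg TAN nitrified
alk = 3.61 kg TAN * 7.14 = 25.7754 kg CaCO3/day

25.7754 kg CaCO3/day


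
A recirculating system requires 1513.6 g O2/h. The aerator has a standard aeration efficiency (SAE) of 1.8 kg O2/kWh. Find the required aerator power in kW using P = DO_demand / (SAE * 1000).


SAE in g O2/kWh = 1.8 * 1000 = 1800 g/kWh
P = DO_demand / SAE_g = 1513.6 / 1800 = 0.840889 kW

0.840889 kW


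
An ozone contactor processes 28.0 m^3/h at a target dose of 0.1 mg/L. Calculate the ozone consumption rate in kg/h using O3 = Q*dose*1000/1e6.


O3 demand (mg/h) = Q * dose * 1000 = 28.0 * 0.1 * 1000 = 2800 mg/h
Convert mg to kg: 2800 / 1e6 = 0.0028 kg/h

0.0028 kg/h


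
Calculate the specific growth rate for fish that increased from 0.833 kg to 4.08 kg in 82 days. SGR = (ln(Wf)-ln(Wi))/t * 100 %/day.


ln(W_f) = ln(4.08) = 1.406097
ln(W_i) = ln(0.833) = -0.18272164
ln(W_f) - ln(W_i) = 1.406097 - -0.18272164 = 1.5888186
SGR = 1.5888186 / 82 * 100 = 1.93758 %/day

1.93758 %/day


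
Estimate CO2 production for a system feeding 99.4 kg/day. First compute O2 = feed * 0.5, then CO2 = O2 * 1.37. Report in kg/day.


O2 = 99.4 * 0.5 = 49.7
CO2 = 49.7 * 1.37 = 68.089

68.089 kg/day


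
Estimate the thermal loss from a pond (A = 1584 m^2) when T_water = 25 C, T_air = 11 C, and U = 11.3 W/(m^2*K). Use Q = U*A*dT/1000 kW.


Temperature difference dT = 25 - 11 = 14 K
Heat loss (W) = U * A * dT = 11.3 * 1584 * 14 = 250588.8 W
Convert to kW: 250588.8 / 1000 = 250.5888 kW

250.5888 kW


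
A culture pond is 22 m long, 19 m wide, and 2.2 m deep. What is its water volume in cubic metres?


Base area = L * W = 22 * 19 = 418 m^2
Volume = area * depth = 418 * 2.2 = 919.6 m^3

919.6 m^3


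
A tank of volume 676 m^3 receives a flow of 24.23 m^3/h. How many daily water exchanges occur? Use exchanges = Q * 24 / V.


Daily flow volume = 24.23 m^3/h * 24 h = 581.52 m^3/day
Exchanges = daily flow / tank volume = 581.52 / 676 = 0.860237 exchanges/day

0.860237 exchanges/day


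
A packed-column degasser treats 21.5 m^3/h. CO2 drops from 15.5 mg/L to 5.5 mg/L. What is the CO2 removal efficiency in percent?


CO2_out / CO2_in = 5.5 / 15.5 = 0.35483871
Fraction remaining = 0.35483871
efficiency = (1 - 0.35483871) * 100 = 64.5161 %

64.5161 %


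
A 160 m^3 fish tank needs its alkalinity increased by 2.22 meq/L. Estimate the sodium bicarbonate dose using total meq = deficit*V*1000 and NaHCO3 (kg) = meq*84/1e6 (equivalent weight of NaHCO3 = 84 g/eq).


Tank volume in L = 160 m^3 * 1000 = 160000 L
Total meq required = 2.22 meq/L * 160000 L = 355200 meq
NaHCO3 mass = 355200 meq * 84 mg/meq / 1e6 = 29.8368 kg

29.8368 kg


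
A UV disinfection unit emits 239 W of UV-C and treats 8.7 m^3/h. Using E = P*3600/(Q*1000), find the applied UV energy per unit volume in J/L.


Energy delivered per hour = 239 W * 3600 s = 860400 J/h
Volume treated per hour = 8.7 m^3/h * 1000 = 8700 L/h
dose = 860400 / 8700 = 98.8966 J/L

98.8966 J/L


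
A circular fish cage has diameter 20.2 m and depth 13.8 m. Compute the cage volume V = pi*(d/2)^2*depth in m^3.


r = d/2 = 20.2/2 = 10.1 m
Base area = pi*r^2 = pi*10.1^2 = 320.47387 m^2
Volume = 320.47387 * 13.8 = 4422.54 m^3

4422.54 m^3


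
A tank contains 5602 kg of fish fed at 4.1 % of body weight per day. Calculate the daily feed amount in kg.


Feeding rate fraction = 4.1% / 100 = 0.041
Daily feed = 5602 kg * 0.041 = 229.682 kg/day

229.682 kg/day


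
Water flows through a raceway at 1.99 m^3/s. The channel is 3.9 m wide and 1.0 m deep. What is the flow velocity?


Cross-sectional area = W * d = 3.9 * 1.0 = 3.9 m^2
Velocity = Q / A = 1.99 / 3.9 = 0.510256 m/s

0.510256 m/s


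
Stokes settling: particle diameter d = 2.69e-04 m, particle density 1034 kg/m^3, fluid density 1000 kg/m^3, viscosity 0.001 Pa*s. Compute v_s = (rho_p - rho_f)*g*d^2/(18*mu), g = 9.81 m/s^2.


Density difference: rho_p - rho_f = 1034 - 1000 = 34 kg/m^3
d^2 = (2.69e-04)^2 = 7.2361e-08 m^2
Numerator = (rho_p - rho_f) * g * d^2 = 34 * 9.81 * 7.2361e-08 = 2.4135288e-05
Denominator = 18 * mu = 18 * 0.001 = 0.018
v_s = 2.4135288e-05 / 0.018 = 0.00134085 m/s
Check: Re = rho_f * v_s * d / mu = 1000 * 0.00134085 * 2.69e-04 / 0.001 = 0.361 < 1, so Stokes' law applies.

0.00134085 m/s


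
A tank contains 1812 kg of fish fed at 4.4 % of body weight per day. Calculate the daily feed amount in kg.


Feeding rate fraction = 4.4% / 100 = 0.044
Daily feed = 1812 kg * 0.044 = 79.728 kg/day

79.728 kg/day


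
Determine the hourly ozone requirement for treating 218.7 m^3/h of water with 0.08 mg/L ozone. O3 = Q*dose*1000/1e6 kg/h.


O3 demand (mg/h) = Q * dose * 1000 = 218.7 * 0.08 * 1000 = 17496 mg/h
Convert mg to kg: 17496 / 1e6 = 0.017496 kg/h

0.017496 kg/h


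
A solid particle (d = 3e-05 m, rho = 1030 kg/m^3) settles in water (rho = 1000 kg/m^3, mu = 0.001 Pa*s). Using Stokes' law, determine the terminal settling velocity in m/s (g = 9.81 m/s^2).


Density difference: rho_p - rho_f = 1030 - 1000 = 30 kg/m^3
d^2 = (3e-05)^2 = 9e-10 m^2
Numerator = (rho_p - rho_f) * g * d^2 = 30 * 9.81 * 9e-10 = 2.6487e-07
Denominator = 18 * mu = 18 * 0.001 = 0.018
v_s = 2.6487e-07 / 0.018 = 1.4715e-05 m/s
Check: Re = rho_f * v_s * d / mu = 1000 * 1.4715e-05 * 3e-05 / 0.001 = 4.41e-04 < 1, so Stokes' law applies.

1.4715e-05 m/s


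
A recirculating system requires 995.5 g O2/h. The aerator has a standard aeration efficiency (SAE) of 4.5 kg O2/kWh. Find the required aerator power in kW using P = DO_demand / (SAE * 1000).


SAE in g O2/kWh = 4.5 * 1000 = 4500 g/kWh
P = DO_demand / SAE_g = 995.5 / 4500 = 0.221222 kW

0.221222 kW


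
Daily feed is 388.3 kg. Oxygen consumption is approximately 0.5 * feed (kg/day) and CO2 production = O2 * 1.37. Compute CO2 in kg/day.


O2 = 388.3 * 0.5 = 194.15
CO2 = 194.15 * 1.37 = 265.9855

265.9855 kg/day


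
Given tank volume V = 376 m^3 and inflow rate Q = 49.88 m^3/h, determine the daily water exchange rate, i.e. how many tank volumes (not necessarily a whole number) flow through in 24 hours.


Daily flow volume = 49.88 m^3/h * 24 h = 1197.12 m^3/day
Exchanges = daily flow / tank volume = 1197.12 / 376 = 3.18383 exchanges/day

3.18383 exchanges/day


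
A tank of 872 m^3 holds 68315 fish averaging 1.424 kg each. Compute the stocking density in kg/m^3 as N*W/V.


Total biomass = 68315 fish * 1.424 kg = 97280.56 kg
Density = total biomass / volume = 97280.56 / 872 = 111.56 kg/m^3

111.56 kg/m^3


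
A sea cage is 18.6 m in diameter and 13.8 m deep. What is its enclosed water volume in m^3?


r = d/2 = 18.6/2 = 9.3 m
Base area = pi*r^2 = pi*9.3^2 = 271.71635 m^2
Volume = 271.71635 * 13.8 = 3749.69 m^3

3749.69 m^3


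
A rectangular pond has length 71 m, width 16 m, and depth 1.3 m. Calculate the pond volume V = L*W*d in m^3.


Base area = L * W = 71 * 16 = 1136 m^2
Volume = area * depth = 1136 * 1.3 = 1476.8 m^3

1476.8 m^3


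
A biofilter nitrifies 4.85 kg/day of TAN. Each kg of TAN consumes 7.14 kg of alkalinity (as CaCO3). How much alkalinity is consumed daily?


Alkalinity factor: 7.14 kg CaCO3 consumed per kg TAN nitrified
alk = 4.85 kg TAN * 7.14 = 34.629 kg CaCO3/day

34.629 kg CaCO3/day


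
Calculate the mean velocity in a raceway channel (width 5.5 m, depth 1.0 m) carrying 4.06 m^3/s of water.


Cross-sectional area = W * d = 5.5 * 1.0 = 5.5 m^2
Velocity = Q / A = 4.06 / 5.5 = 0.738182 m/s

0.738182 m/s


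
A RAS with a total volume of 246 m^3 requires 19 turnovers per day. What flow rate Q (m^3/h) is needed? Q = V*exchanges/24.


Daily recirculation volume = 246 m^3 * 19 = 4674 m^3/day
Flow rate Q = daily volume / 24 h = 4674 / 24 = 194.75 m^3/h

194.75 m^3/h


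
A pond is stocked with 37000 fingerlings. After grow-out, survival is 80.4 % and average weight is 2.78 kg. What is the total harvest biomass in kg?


Survivors = 37000 * 80.4/100 = 29748 fish
Harvest biomass = survivors * W_f = 29748 * 2.78 = 82699.44 kg

82699.44 kg


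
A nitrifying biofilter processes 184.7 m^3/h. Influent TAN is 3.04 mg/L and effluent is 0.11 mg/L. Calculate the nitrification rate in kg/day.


Concentration drop: TAN_in - TAN_out = 3.04 - 0.11 = 2.93 mg/L
Hourly TAN removed = Q * dTAN = 184.7 m^3/h * 2.93 mg/L = 541.171 g/h  (m^3/h * mg/L = g/h)
Daily TAN removed = 541.171 * 24 = 12988.104 g/day
Convert to kg/day: 12988.104 / 1000 = 12.988104 kg/day

12.988104 kg/day


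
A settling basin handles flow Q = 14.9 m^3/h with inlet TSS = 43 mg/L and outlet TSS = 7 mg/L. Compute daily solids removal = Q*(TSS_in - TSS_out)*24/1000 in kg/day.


Concentration drop: TSS_in - TSS_out = 43 - 7 = 36 mg/L
Hourly solids removed = Q * dTSS = 14.9 m^3/h * 36 mg/L = 536.4 g/h  (m^3/h * mg/L = g/h)
Daily solids removed = 536.4 * 24 = 12873.6 g/day
Convert g to kg: 12873.6 / 1000 = 12.8736 kg/day

12.8736 kg/day


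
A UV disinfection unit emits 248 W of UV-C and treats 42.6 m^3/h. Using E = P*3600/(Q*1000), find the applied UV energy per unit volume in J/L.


Energy delivered per hour = 248 W * 3600 s = 892800 J/h
Volume treated per hour = 42.6 m^3/h * 1000 = 42600 L/h
dose = 892800 / 42600 = 20.9577 J/L

20.9577 J/L


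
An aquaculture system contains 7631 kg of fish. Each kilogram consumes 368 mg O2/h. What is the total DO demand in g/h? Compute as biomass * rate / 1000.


Total O2 consumption (mg/h) = 7631 kg * 368 mg/(kg*h) = 2808208 mg/h
Convert to g/h: 2808208 / 1000 = 2808.208 g/h

2808.208 g/h


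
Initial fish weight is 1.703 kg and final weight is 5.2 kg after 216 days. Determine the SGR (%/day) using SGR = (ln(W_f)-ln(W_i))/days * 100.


ln(W_f) = ln(5.2) = 1.6486586
ln(W_i) = ln(1.703) = 0.5323914
ln(W_f) - ln(W_i) = 1.6486586 - 0.5323914 = 1.1162672
SGR = 1.1162672 / 216 * 100 = 0.51679 %/day

0.51679 %/day


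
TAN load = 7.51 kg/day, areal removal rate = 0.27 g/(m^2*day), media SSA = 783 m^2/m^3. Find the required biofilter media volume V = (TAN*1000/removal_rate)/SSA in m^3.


A = 7.51*1000 / 0.27 = 27814.815 m^2
V = 27814.815 / 783 = 35.5234

35.5234 m^3


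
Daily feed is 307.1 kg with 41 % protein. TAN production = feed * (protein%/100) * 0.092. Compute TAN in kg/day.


Protein in feed = 307.1 * 41/100 = 125.911 kg/day
TAN = protein * 0.092 = 125.911 * 0.092 = 11.583812 kg/day

11.583812 kg/day


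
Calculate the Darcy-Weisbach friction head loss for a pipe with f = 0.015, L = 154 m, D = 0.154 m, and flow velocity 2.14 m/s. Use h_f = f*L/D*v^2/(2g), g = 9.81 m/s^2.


v^2 = 2.14^2 = 4.5796 m^2/s^2
L/D = 154/0.154 = 1000
h_f = f*(L/D)*v^2/(2g) = 0.015 * 1000 * 4.5796 / 19.62 = 3.50122 m

3.50122 m


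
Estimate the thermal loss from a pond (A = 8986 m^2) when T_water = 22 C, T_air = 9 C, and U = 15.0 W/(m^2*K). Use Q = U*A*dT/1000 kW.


Temperature difference dT = 22 - 9 = 13 K
Heat loss (W) = U * A * dT = 15.0 * 8986 * 13 = 1752270 W
Convert to kW: 1752270 / 1000 = 1752.27 kW

1752.27 kW


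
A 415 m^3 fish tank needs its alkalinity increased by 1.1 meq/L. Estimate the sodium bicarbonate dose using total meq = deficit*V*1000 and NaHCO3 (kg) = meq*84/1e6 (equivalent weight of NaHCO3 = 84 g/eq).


Tank volume in L = 415 m^3 * 1000 = 415000 L
Total meq required = 1.1 meq/L * 415000 L = 456500 meq
NaHCO3 mass = 456500 meq * 84 mg/meq / 1e6 = 38.346 kg

38.346 kg


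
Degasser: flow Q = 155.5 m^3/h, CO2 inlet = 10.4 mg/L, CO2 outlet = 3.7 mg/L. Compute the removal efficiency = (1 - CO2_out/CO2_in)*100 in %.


CO2_out / CO2_in = 3.7 / 10.4 = 0.35576923
Fraction remaining = 0.35576923
efficiency = (1 - 0.35576923) * 100 = 64.4231 %

64.4231 %


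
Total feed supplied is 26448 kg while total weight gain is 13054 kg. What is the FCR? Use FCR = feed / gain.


FCR = feed consumed / weight gained
FCR = 26448 kg / 13054 kg = 2.02605

2.02605


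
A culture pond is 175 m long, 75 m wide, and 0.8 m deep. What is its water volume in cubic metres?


Base area = L * W = 175 * 75 = 13125 m^2
Volume = area * depth = 13125 * 0.8 = 10500 m^3

10500 m^3


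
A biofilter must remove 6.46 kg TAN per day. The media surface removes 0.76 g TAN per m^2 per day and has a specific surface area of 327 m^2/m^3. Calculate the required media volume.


A = 6.46*1000 / 0.76 = 8500 m^2
V = 8500 / 327 = 25.9939

25.9939 m^3


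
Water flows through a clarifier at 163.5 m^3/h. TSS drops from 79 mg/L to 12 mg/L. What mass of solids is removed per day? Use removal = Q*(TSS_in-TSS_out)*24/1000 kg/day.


Concentration drop: TSS_in - TSS_out = 79 - 12 = 67 mg/L
Hourly solids removed = Q * dTSS = 163.5 m^3/h * 67 mg/L = 10954.5 g/h  (m^3/h * mg/L = g/h)
Daily solids removed = 10954.5 * 24 = 262908 g/day
Convert g to kg: 262908 / 1000 = 262.908 kg/day

262.908 kg/day


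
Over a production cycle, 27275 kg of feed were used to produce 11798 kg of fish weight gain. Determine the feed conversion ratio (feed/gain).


FCR = feed consumed / weight gained
FCR = 27275 kg / 11798 kg = 2.31183

2.31183


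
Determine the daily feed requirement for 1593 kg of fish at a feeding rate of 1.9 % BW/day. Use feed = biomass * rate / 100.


Feeding rate fraction = 1.9% / 100 = 0.019
Daily feed = 1593 kg * 0.019 = 30.267 kg/day

30.267 kg/day


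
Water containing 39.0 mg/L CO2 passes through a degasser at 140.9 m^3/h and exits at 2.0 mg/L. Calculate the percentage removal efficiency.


CO2_out / CO2_in = 2.0 / 39.0 = 0.051282051
Fraction remaining = 0.051282051
efficiency = (1 - 0.051282051) * 100 = 94.8718 %

94.8718 %


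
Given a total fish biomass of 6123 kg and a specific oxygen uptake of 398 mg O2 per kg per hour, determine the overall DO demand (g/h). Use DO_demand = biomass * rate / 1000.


Total O2 consumption (mg/h) = 6123 kg * 398 mg/(kg*h) = 2436954 mg/h
Convert to g/h: 2436954 / 1000 = 2436.954 g/h

2436.954 g/h


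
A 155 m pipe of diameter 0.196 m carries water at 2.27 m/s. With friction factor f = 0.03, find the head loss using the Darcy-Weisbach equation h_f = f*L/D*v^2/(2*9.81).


v^2 = 2.27^2 = 5.1529 m^2/s^2
L/D = 155/0.196 = 790.81633
h_f = f*(L/D)*v^2/(2g) = 0.03 * 790.81633 * 5.1529 / 19.62 = 6.23088 m

6.23088 m


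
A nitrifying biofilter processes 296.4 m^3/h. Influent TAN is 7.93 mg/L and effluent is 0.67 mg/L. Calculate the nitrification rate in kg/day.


Concentration drop: TAN_in - TAN_out = 7.93 - 0.67 = 7.26 mg/L
Hourly TAN removed = Q * dTAN = 296.4 m^3/h * 7.26 mg/L = 2151.864 g/h  (m^3/h * mg/L = g/h)
Daily TAN removed = 2151.864 * 24 = 51644.736 g/day
Convert to kg/day: 51644.736 / 1000 = 51.644736 kg/day

51.644736 kg/day


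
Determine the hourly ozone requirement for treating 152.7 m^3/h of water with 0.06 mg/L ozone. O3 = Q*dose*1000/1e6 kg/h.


O3 demand (mg/h) = Q * dose * 1000 = 152.7 * 0.06 * 1000 = 9162 mg/h
Convert mg to kg: 9162 / 1e6 = 0.009162 kg/h

0.009162 kg/h


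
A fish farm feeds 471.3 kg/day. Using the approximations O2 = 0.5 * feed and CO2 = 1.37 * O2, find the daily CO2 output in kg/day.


O2 = 471.3 * 0.5 = 235.65
CO2 = 235.65 * 1.37 = 322.8405

322.8405 kg/day


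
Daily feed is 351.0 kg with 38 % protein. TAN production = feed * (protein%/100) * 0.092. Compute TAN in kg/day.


Protein in feed = 351.0 * 38/100 = 133.38 kg/day
TAN = protein * 0.092 = 133.38 * 0.092 = 12.27096 kg/day

12.27096 kg/day


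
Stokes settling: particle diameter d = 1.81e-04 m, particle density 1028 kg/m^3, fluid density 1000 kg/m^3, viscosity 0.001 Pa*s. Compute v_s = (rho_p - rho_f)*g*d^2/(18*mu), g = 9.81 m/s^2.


Density difference: rho_p - rho_f = 1028 - 1000 = 28 kg/m^3
d^2 = (1.81e-04)^2 = 3.2761e-08 m^2
Numerator = (rho_p - rho_f) * g * d^2 = 28 * 9.81 * 3.2761e-08 = 8.9987915e-06
Denominator = 18 * mu = 18 * 0.001 = 0.018
v_s = 8.9987915e-06 / 0.018 = 4.99933e-04 m/s
Check: Re = rho_f * v_s * d / mu = 1000 * 4.99933e-04 * 1.81e-04 / 0.001 = 0.0905 < 1, so Stokes' law applies.

4.99933e-04 m/s


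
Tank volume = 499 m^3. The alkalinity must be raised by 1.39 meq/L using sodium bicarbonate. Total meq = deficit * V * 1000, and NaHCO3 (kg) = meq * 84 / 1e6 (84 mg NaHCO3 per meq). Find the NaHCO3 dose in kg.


Tank volume in L = 499 m^3 * 1000 = 499000 L
Total meq required = 1.39 meq/L * 499000 L = 693610 meq
NaHCO3 mass = 693610 meq * 84 mg/meq / 1e6 = 58.2632 kg

58.2632 kg


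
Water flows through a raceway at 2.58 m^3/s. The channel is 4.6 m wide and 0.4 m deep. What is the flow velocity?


Cross-sectional area = W * d = 4.6 * 0.4 = 1.84 m^2
Velocity = Q / A = 2.58 / 1.84 = 1.40217 m/s

1.40217 m/s


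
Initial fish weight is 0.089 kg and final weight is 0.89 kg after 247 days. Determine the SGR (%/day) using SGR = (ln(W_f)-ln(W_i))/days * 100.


ln(W_f) = ln(0.89) = -0.11653382
ln(W_i) = ln(0.089) = -2.4191189
ln(W_f) - ln(W_i) = -0.11653382 - -2.4191189 = 2.3025851
SGR = 2.3025851 / 247 * 100 = 0.932221 %/day

0.932221 %/day


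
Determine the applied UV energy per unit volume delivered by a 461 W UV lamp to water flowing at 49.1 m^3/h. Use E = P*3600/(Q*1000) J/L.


Energy delivered per hour = 461 W * 3600 s = 1659600 J/h
Volume treated per hour = 49.1 m^3/h * 1000 = 49100 L/h
dose = 1659600 / 49100 = 33.8004 J/L

33.8004 J/L


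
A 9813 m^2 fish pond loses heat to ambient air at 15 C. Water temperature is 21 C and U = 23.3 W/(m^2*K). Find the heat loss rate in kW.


Temperature difference dT = 21 - 15 = 6 K
Heat loss (W) = U * A * dT = 23.3 * 9813 * 6 = 1371857.4 W
Convert to kW: 1371857.4 / 1000 = 1371.8574 kW

1371.8574 kW


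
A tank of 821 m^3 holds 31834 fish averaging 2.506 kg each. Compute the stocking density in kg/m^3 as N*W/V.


Total biomass = 31834 fish * 2.506 kg = 79776.004 kg
Density = total biomass / volume = 79776.004 / 821 = 97.1693 kg/m^3

97.1693 kg/m^3


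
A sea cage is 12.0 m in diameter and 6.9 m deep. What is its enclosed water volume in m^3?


r = d/2 = 12.0/2 = 6 m
Base area = pi*r^2 = pi*6^2 = 113.09734 m^2
Volume = 113.09734 * 6.9 = 780.372 m^3

780.372 m^3


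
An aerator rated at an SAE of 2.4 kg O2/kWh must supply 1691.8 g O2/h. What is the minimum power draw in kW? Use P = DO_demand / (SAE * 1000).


SAE in g O2/kWh = 2.4 * 1000 = 2400 g/kWh
P = DO_demand / SAE_g = 1691.8 / 2400 = 0.704917 kW

0.704917 kW


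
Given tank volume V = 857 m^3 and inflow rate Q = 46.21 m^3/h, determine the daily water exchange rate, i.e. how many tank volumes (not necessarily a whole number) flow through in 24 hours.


Daily flow volume = 46.21 m^3/h * 24 h = 1109.04 m^3/day
Exchanges = daily flow / tank volume = 1109.04 / 857 = 1.2941 exchanges/day

1.2941 exchanges/day


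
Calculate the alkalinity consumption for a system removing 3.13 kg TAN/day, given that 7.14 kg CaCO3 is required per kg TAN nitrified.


Alkalinity factor: 7.14 kg CaCO3 consumed per kg TAN nitrified
alk = 3.13 kg TAN * 7.14 = 22.3482 kg CaCO3/day

22.3482 kg CaCO3/day


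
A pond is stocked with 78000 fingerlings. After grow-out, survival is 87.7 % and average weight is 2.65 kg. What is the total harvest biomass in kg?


Survivors = 78000 * 87.7/100 = 68406 fish
Harvest biomass = survivors * W_f = 68406 * 2.65 = 181275.9 kg

181275.9 kg


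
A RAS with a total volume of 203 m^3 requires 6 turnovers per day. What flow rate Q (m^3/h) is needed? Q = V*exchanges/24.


Daily recirculation volume = 203 m^3 * 6 = 1218 m^3/day
Flow rate Q = daily volume / 24 h = 1218 / 24 = 50.75 m^3/h

50.75 m^3/h


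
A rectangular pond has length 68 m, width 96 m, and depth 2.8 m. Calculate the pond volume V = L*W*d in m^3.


Base area = L * W = 68 * 96 = 6528 m^2
Volume = area * depth = 6528 * 2.8 = 18278.4 m^3

18278.4 m^3


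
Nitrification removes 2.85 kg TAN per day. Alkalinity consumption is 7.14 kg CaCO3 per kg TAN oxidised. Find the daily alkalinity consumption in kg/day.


Alkalinity factor: 7.14 kg CaCO3 consumed per kg TAN nitrified
alk = 2.85 kg TAN * 7.14 = 20.349 kg CaCO3/day

20.349 kg CaCO3/day


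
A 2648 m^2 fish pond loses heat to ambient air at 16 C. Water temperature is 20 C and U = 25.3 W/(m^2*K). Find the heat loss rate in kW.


Temperature difference dT = 20 - 16 = 4 K
Heat loss (W) = U * A * dT = 25.3 * 2648 * 4 = 267977.6 W
Convert to kW: 267977.6 / 1000 = 267.9776 kW

267.9776 kW


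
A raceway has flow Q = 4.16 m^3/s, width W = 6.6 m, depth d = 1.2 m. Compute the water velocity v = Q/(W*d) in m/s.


Cross-sectional area = W * d = 6.6 * 1.2 = 7.92 m^2
Velocity = Q / A = 4.16 / 7.92 = 0.525253 m/s

0.525253 m/s


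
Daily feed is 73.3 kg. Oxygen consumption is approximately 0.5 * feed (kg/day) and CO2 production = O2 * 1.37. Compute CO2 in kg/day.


O2 = 73.3 * 0.5 = 36.65
CO2 = 36.65 * 1.37 = 50.2105

50.2105 kg/day


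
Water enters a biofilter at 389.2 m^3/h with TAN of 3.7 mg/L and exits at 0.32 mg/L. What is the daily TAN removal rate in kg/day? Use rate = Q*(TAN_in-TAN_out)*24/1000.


Concentration drop: TAN_in - TAN_out = 3.7 - 0.32 = 3.38 mg/L
Hourly TAN removed = Q * dTAN = 389.2 m^3/h * 3.38 mg/L = 1315.496 g/h  (m^3/h * mg/L = g/h)
Daily TAN removed = 1315.496 * 24 = 31571.904 g/day
Convert to kg/day: 31571.904 / 1000 = 31.571904 kg/day

31.571904 kg/day


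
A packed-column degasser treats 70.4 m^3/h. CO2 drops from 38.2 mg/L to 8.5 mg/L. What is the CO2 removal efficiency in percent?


CO2_out / CO2_in = 8.5 / 38.2 = 0.22251309
Fraction remaining = 0.22251309
efficiency = (1 - 0.22251309) * 100 = 77.7487 %

77.7487 %


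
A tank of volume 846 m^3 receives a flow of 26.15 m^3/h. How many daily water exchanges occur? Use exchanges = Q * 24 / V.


Daily flow volume = 26.15 m^3/h * 24 h = 627.6 m^3/day
Exchanges = daily flow / tank volume = 627.6 / 846 = 0.741844 exchanges/day

0.741844 exchanges/day


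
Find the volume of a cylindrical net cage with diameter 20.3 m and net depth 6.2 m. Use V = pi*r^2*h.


r = d/2 = 20.3/2 = 10.15 m
Base area = pi*r^2 = pi*10.15^2 = 323.65473 m^2
Volume = 323.65473 * 6.2 = 2006.66 m^3

2006.66 m^3


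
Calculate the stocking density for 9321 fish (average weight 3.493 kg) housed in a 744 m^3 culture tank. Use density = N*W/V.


Total biomass = 9321 fish * 3.493 kg = 32558.253 kg
Density = total biomass / volume = 32558.253 / 744 = 43.7611 kg/m^3

43.7611 kg/m^3


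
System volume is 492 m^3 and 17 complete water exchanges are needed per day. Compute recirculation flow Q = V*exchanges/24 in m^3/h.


Daily recirculation volume = 492 m^3 * 17 = 8364 m^3/day
Flow rate Q = daily volume / 24 h = 8364 / 24 = 348.5 m^3/h

348.5 m^3/h


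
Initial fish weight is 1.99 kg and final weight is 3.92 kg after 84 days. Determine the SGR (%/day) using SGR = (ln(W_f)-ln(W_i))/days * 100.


ln(W_f) = ln(3.92) = 1.3660917
ln(W_i) = ln(1.99) = 0.68813464
ln(W_f) - ln(W_i) = 1.3660917 - 0.68813464 = 0.67795706
SGR = 0.67795706 / 84 * 100 = 0.807092 %/day

0.807092 %/day


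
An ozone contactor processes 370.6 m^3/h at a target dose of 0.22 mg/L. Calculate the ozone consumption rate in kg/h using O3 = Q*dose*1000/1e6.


O3 demand (mg/h) = Q * dose * 1000 = 370.6 * 0.22 * 1000 = 81532 mg/h
Convert mg to kg: 81532 / 1e6 = 0.081532 kg/h

0.081532 kg/h


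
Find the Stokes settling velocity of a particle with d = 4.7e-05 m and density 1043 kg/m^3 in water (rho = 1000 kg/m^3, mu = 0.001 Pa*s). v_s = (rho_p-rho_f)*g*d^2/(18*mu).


Density difference: rho_p - rho_f = 1043 - 1000 = 43 kg/m^3
d^2 = (4.7e-05)^2 = 2.209e-09 m^2
Numerator = (rho_p - rho_f) * g * d^2 = 43 * 9.81 * 2.209e-09 = 9.3182247e-07
Denominator = 18 * mu = 18 * 0.001 = 0.018
v_s = 9.3182247e-07 / 0.018 = 5.17679e-05 m/s
Check: Re = rho_f * v_s * d / mu = 1000 * 5.17679e-05 * 4.7e-05 / 0.001 = 0.00243 < 1, so Stokes' law applies.

5.17679e-05 m/s


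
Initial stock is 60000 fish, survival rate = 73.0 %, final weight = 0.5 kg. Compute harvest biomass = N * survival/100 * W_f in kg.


Survivors = 60000 * 73.0/100 = 43800 fish
Harvest biomass = survivors * W_f = 43800 * 0.5 = 21900 kg

21900 kg


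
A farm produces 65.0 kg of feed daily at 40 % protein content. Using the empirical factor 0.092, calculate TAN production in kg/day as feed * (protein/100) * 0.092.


Protein in feed = 65.0 * 40/100 = 26 kg/day
TAN = protein * 0.092 = 26 * 0.092 = 2.392 kg/day

2.392 kg/day


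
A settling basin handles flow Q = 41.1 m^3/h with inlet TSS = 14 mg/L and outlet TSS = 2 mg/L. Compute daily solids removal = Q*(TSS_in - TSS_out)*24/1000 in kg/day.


Concentration drop: TSS_in - TSS_out = 14 - 2 = 12 mg/L
Hourly solids removed = Q * dTSS = 41.1 m^3/h * 12 mg/L = 493.2 g/h  (m^3/h * mg/L = g/h)
Daily solids removed = 493.2 * 24 = 11836.8 g/day
Convert g to kg: 11836.8 / 1000 = 11.8368 kg/day

11.8368 kg/day


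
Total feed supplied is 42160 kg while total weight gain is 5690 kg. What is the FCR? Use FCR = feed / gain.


FCR = feed consumed / weight gained
FCR = 42160 kg / 5690 kg = 7.40949

7.40949


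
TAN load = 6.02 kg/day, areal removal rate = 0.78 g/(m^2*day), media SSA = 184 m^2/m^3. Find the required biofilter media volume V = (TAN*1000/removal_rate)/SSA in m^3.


A = 6.02*1000 / 0.78 = 7717.9487 m^2
V = 7717.9487 / 184 = 41.9454

41.9454 m^3


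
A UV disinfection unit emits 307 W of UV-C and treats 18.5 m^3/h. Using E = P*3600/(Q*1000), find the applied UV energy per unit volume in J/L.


Energy delivered per hour = 307 W * 3600 s = 1105200 J/h
Volume treated per hour = 18.5 m^3/h * 1000 = 18500 L/h
dose = 1105200 / 18500 = 59.7405 J/L

59.7405 J/L


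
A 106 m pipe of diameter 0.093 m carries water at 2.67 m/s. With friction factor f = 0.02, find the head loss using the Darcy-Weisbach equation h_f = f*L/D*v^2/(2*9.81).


v^2 = 2.67^2 = 7.1289 m^2/s^2
L/D = 106/0.093 = 1139.7849
h_f = f*(L/D)*v^2/(2g) = 0.02 * 1139.7849 * 7.1289 / 19.62 = 8.28279 m

8.28279 m


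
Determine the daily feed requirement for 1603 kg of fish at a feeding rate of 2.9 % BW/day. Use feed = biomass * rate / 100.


Feeding rate fraction = 2.9% / 100 = 0.029
Daily feed = 1603 kg * 0.029 = 46.487 kg/day

46.487 kg/day


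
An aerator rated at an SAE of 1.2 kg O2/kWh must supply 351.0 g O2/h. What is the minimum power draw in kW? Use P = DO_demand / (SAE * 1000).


SAE in g O2/kWh = 1.2 * 1000 = 1200 g/kWh
P = DO_demand / SAE_g = 351.0 / 1200 = 0.2925 kW

0.2925 kW


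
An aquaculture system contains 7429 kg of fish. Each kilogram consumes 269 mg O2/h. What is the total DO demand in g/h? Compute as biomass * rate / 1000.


Total O2 consumption (mg/h) = 7429 kg * 269 mg/(kg*h) = 1998401 mg/h
Convert to g/h: 1998401 / 1000 = 1998.401 g/h

1998.401 g/h
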